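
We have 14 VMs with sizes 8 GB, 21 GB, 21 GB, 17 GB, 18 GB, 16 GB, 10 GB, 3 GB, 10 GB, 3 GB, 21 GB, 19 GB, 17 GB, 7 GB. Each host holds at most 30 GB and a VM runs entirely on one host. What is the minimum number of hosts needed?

8

Total = 21 + 21 + 21 + 19 + 18 + 17 + 17 + 16 + 10 + 10 + 8 + 7 + 3 + 3 = 191 GB.
Lower bound: ⌈191/30⌉ = 7 hosts.
Also, 8 VMs each exceed 15 GB, and no two of those can share a host, so at least 8 hosts are needed.
A packing using 8 hosts:
  host 1: 21 + 8 = 29
  host 2: 21 + 7 = 28
  host 3: 21 + 3 + 3 = 27
  host 4: 19 + 10 = 29
  host 5: 18 + 10 = 28
  host 6: 17 = 17
  host 7: 17 = 17
  host 8: 16 = 16
This matches the lower bound, so 8 is optimal.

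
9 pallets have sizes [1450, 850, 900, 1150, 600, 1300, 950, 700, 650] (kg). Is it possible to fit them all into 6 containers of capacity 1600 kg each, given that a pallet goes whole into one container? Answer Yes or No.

Yes

A valid assignment using 6 containers:
  container 1: 1450 = 1450
  container 2: 1300 = 1300
  container 3: 1150 = 1150
  container 4: 950 + 650 = 1600
  container 5: 900 + 700 = 1600
  container 6: 850 + 600 = 1450
Every load is within 1600 kg, so 6 containers suffice.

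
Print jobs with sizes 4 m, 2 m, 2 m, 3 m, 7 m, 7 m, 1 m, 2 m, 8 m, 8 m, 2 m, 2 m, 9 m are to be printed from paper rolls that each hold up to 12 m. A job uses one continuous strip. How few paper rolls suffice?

Total = 9 + 8 + 8 + 7 + 7 + 4 + 3 + 2 + 2 + 2 + 2 + 2 + 1 = 57 m.
Lower bound: ⌈57/12⌉ = 5 paper rolls.
A packing using 5 paper rolls:
  roll 1: 9 + 3 = 12
  roll 2: 8 + 4 = 12
  roll 3: 8 + 2 + 2 = 12
  roll 4: 7 + 2 + 2 + 1 = 12
  roll 5: 7 + 2 = 9
This matches the lower bound, so 5 is optimal.

5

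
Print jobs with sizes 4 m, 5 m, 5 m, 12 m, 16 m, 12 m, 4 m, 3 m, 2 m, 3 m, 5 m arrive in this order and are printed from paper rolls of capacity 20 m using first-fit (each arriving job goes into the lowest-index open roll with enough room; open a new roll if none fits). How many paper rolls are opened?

  4 → roll 1 (new)  [load 4/20]
  5 → roll 1  [load 9/20]
  5 → roll 1  [load 14/20]
  12 → roll 2 (new)  [load 12/20]
  16 → roll 3 (new)  [load 16/20]
  12 → roll 4 (new)  [load 12/20]
  4 → roll 1  [load 18/20]
  3 → roll 2  [load 15/20]
  2 → roll 1  [load 20/20]
  3 → roll 2  [load 18/20]
  5 → roll 4  [load 17/20]
4 paper rolls opened.

4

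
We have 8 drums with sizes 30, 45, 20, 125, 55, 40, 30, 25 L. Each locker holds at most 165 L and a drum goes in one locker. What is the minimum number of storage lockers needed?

Total = 125 + 55 + 45 + 40 + 30 + 30 + 25 + 20 = 370 L.
Lower bound: ⌈370/165⌉ = 3 storage lockers.
A packing using 3 storage lockers:
  locker 1: 125 + 40 = 165
  locker 2: 55 + 45 + 30 + 30 = 160
  locker 3: 25 + 20 = 45
This matches the lower bound, so 3 is optimal.

3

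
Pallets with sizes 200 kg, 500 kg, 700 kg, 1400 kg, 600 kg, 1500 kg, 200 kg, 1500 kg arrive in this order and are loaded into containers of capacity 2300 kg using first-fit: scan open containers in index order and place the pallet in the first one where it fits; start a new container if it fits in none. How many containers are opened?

4

  200 → container 1 (new)  [load 200/2300]
  500 → container 1  [load 700/2300]
  700 → container 1  [load 1400/2300]
  1400 → container 2 (new)  [load 1400/2300]
  600 → container 1  [load 2000/2300]
  1500 → container 3 (new)  [load 1500/2300]
  200 → container 1  [load 2200/2300]
  1500 → container 4 (new)  [load 1500/2300]
4 containers opened.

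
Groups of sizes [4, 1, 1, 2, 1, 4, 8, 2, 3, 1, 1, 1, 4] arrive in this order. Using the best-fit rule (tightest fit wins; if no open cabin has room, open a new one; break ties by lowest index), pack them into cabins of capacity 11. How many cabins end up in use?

  4 → cabin 1 (new)  [load 4/11]
  1 → cabin 1  [load 5/11]
  1 → cabin 1  [load 6/11]
  2 → cabin 1  [load 8/11]
  1 → cabin 1  [load 9/11]
  4 → cabin 2 (new)  [load 4/11]
  8 → cabin 3 (new)  [load 8/11]
  2 → cabin 1  [load 11/11]
  3 → cabin 3  [load 11/11]
  1 → cabin 2  [load 5/11]
  1 → cabin 2  [load 6/11]
  1 → cabin 2  [load 7/11]
  4 → cabin 2  [load 11/11]
3 cabins opened.

3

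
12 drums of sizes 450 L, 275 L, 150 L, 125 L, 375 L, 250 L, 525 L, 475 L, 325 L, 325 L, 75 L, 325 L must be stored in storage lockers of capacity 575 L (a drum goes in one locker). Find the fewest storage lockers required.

8

Total = 525 + 475 + 450 + 375 + 325 + 325 + 325 + 275 + 250 + 150 + 125 + 75 = 3675 L.
Lower bound: ⌈3675/575⌉ = 7 storage lockers.
A packing using 8 storage lockers:
  locker 1: 525 = 525
  locker 2: 475 + 75 = 550
  locker 3: 450 + 125 = 575
  locker 4: 375 + 150 = 525
  locker 5: 325 + 250 = 575
  locker 6: 325 = 325
  locker 7: 325 = 325
  locker 8: 275 = 275
No arrangement into 7 storage lockers stays within capacity, so 8 is optimal.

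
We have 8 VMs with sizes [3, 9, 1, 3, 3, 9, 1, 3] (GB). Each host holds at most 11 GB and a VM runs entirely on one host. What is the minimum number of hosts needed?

4

Total = 9 + 9 + 3 + 3 + 3 + 3 + 1 + 1 = 32 GB.
Lower bound: ⌈32/11⌉ = 3 hosts.
A packing using 4 hosts:
  host 1: 9 + 1 + 1 = 11
  host 2: 9 = 9
  host 3: 3 + 3 + 3 = 9
  host 4: 3 = 3
No arrangement into 3 hosts stays within capacity, so 4 is optimal.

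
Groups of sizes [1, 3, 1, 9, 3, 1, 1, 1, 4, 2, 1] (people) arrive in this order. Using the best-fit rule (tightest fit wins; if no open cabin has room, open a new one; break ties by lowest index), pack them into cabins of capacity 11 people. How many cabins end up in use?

  1 → cabin 1 (new)  [load 1/11]
  3 → cabin 1  [load 4/11]
  1 → cabin 1  [load 5/11]
  9 → cabin 2 (new)  [load 9/11]
  3 → cabin 1  [load 8/11]
  1 → cabin 2  [load 10/11]
  1 → cabin 2  [load 11/11]
  1 → cabin 1  [load 9/11]
  4 → cabin 3 (new)  [load 4/11]
  2 → cabin 1  [load 11/11]
  1 → cabin 3  [load 5/11]
3 cabins opened.

3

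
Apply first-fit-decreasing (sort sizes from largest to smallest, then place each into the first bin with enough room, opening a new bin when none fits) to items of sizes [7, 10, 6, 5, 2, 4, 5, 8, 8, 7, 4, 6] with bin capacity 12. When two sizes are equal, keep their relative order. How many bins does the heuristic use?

Sorted descending: 10, 8, 8, 7, 7, 6, 6, 5, 5, 4, 4, 2.
  10 → bin 1 (new)  [load 10/12]
  8 → bin 2 (new)  [load 8/12]
  8 → bin 3 (new)  [load 8/12]
  7 → bin 4 (new)  [load 7/12]
  7 → bin 5 (new)  [load 7/12]
  6 → bin 6 (new)  [load 6/12]
  6 → bin 6  [load 12/12]
  5 → bin 4  [load 12/12]
  5 → bin 5  [load 12/12]
  4 → bin 2  [load 12/12]
  4 → bin 3  [load 12/12]
  2 → bin 1  [load 12/12]
6 bins opened.

6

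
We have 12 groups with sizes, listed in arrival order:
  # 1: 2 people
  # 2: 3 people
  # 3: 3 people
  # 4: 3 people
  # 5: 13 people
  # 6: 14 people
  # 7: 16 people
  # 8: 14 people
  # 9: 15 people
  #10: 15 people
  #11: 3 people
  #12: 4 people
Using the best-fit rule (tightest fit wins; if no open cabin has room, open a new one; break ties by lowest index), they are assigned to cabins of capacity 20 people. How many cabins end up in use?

7

  2 → cabin 1 (new)  [load 2/20]
  3 → cabin 1  [load 5/20]
  3 → cabin 1  [load 8/20]
  3 → cabin 1  [load 11/20]
  13 → cabin 2 (new)  [load 13/20]
  14 → cabin 3 (new)  [load 14/20]
  16 → cabin 4 (new)  [load 16/20]
  14 → cabin 5 (new)  [load 14/20]
  15 → cabin 6 (new)  [load 15/20]
  15 → cabin 7 (new)  [load 15/20]
  3 → cabin 4  [load 19/20]
  4 → cabin 6  [load 19/20]
7 cabins opened.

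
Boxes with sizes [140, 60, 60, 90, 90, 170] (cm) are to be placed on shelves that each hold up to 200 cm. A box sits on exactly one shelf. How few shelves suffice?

4

Total = 170 + 140 + 90 + 90 + 60 + 60 = 610 cm.
Lower bound: ⌈610/200⌉ = 4 shelves.
A packing using 4 shelves:
  shelf 1: 170 = 170
  shelf 2: 140 + 60 = 200
  shelf 3: 90 + 90 = 180
  shelf 4: 60 = 60
This matches the lower bound, so 4 is optimal.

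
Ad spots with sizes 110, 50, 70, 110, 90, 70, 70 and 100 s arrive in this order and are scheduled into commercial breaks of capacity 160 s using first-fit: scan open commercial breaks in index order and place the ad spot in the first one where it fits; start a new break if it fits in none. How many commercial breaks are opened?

  110 → break 1 (new)  [load 110/160]
  50 → break 1  [load 160/160]
  70 → break 2 (new)  [load 70/160]
  110 → break 3 (new)  [load 110/160]
  90 → break 2  [load 160/160]
  70 → break 4 (new)  [load 70/160]
  70 → break 4  [load 140/160]
  100 → break 5 (new)  [load 100/160]
5 commercial breaks opened.

5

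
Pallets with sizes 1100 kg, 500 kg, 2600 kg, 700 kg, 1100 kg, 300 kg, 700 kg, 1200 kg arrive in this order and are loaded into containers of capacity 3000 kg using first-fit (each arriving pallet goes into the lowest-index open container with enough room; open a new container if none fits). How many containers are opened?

3

  1100 → container 1 (new)  [load 1100/3000]
  500 → container 1  [load 1600/3000]
  2600 → container 2 (new)  [load 2600/3000]
  700 → container 1  [load 2300/3000]
  1100 → container 3 (new)  [load 1100/3000]
  300 → container 1  [load 2600/3000]
  700 → container 3  [load 1800/3000]
  1200 → container 3  [load 3000/3000]
3 containers opened.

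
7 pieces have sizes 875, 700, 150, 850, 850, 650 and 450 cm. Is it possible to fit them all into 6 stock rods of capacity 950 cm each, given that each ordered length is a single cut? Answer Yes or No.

Yes

A valid assignment using 6 stock rods:
  stock rod 1: 875 = 875
  stock rod 2: 850 = 850
  stock rod 3: 850 = 850
  stock rod 4: 700 + 150 = 850
  stock rod 5: 650 = 650
  stock rod 6: 450 = 450
Every load is within 950 cm, so 6 stock rods suffice.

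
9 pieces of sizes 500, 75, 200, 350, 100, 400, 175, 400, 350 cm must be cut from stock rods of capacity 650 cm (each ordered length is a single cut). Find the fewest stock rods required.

Total = 500 + 400 + 400 + 350 + 350 + 200 + 175 + 100 + 75 = 2550 cm.
Lower bound: ⌈2550/650⌉ = 4 stock rods.
Also, 5 pieces each exceed 325 cm, and no two of those can share a stock rod, so at least 5 stock rods are needed.
A packing using 5 stock rods:
  stock rod 1: 500 + 100 = 600
  stock rod 2: 400 + 200 = 600
  stock rod 3: 400 + 175 + 75 = 650
  stock rod 4: 350 = 350
  stock rod 5: 350 = 350
This matches the lower bound, so 5 is optimal.

5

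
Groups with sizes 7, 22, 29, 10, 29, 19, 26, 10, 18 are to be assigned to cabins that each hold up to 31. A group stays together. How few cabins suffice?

6

Total = 29 + 29 + 26 + 22 + 19 + 18 + 10 + 10 + 7 = 170.
Lower bound: ⌈170/31⌉ = 6 cabins.
A packing using 6 cabins:
  cabin 1: 29 = 29
  cabin 2: 29 = 29
  cabin 3: 26 = 26
  cabin 4: 22 + 7 = 29
  cabin 5: 19 + 10 = 29
  cabin 6: 18 + 10 = 28
This matches the lower bound, so 6 is optimal.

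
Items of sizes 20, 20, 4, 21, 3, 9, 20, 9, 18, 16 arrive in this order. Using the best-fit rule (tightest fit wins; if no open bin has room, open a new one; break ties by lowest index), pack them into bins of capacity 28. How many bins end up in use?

  20 → bin 1 (new)  [load 20/28]
  20 → bin 2 (new)  [load 20/28]
  4 → bin 1  [load 24/28]
  21 → bin 3 (new)  [load 21/28]
  3 → bin 1  [load 27/28]
  9 → bin 4 (new)  [load 9/28]
  20 → bin 5 (new)  [load 20/28]
  9 → bin 4  [load 18/28]
  18 → bin 6 (new)  [load 18/28]
  16 → bin 7 (new)  [load 16/28]
7 bins opened.

7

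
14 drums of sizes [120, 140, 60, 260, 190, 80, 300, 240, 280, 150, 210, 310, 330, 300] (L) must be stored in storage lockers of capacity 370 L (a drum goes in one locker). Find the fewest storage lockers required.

Total = 330 + 310 + 300 + 300 + 280 + 260 + 240 + 210 + 190 + 150 + 140 + 120 + 80 + 60 = 2970 L.
Lower bound: ⌈2970/370⌉ = 9 storage lockers.
A packing using 9 storage lockers:
  locker 1: 330 = 330
  locker 2: 310 + 60 = 370
  locker 3: 300 = 300
  locker 4: 300 = 300
  locker 5: 280 + 80 = 360
  locker 6: 260 = 260
  locker 7: 240 + 120 = 360
  locker 8: 210 + 150 = 360
  locker 9: 190 + 140 = 330
This matches the lower bound, so 9 is optimal.

9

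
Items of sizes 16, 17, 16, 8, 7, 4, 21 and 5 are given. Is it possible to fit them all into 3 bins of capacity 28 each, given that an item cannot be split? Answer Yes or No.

No

Total = 94; ⌈94/28⌉ = 4.
At least 4 bins are required, but only 3 are allowed.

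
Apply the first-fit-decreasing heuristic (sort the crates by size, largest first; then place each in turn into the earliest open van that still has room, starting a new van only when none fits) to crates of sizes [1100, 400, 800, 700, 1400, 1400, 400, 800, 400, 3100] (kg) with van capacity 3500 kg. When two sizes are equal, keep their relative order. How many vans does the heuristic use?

Sorted descending: 3100, 1400, 1400, 1100, 800, 800, 700, 400, 400, 400.
  3100 → van 1 (new)  [load 3100/3500]
  1400 → van 2 (new)  [load 1400/3500]
  1400 → van 2  [load 2800/3500]
  1100 → van 3 (new)  [load 1100/3500]
  800 → van 3  [load 1900/3500]
  800 → van 3  [load 2700/3500]
  700 → van 2  [load 3500/3500]
  400 → van 1  [load 3500/3500]
  400 → van 3  [load 3100/3500]
  400 → van 3  [load 3500/3500]
3 vans opened.

3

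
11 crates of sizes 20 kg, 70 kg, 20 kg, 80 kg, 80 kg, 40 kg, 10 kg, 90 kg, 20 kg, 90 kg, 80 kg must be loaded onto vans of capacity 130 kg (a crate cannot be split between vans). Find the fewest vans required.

Total = 90 + 90 + 80 + 80 + 80 + 70 + 40 + 20 + 20 + 20 + 10 = 600 kg.
Lower bound: ⌈600/130⌉ = 5 vans.
Also, 6 crates each exceed 65 kg, and no two of those can share a van, so at least 6 vans are needed.
A packing using 6 vans:
  van 1: 90 + 40 = 130
  van 2: 90 + 20 + 20 = 130
  van 3: 80 + 20 + 10 = 110
  van 4: 80 = 80
  van 5: 80 = 80
  van 6: 70 = 70
This matches the lower bound, so 6 is optimal.

6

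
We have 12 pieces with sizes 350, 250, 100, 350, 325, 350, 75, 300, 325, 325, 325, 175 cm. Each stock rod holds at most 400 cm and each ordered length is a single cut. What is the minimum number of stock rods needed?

10

Total = 350 + 350 + 350 + 325 + 325 + 325 + 325 + 300 + 250 + 175 + 100 + 75 = 3250 cm.
Lower bound: ⌈3250/400⌉ = 9 stock rods.
A packing using 10 stock rods:
  stock rod 1: 350 = 350
  stock rod 2: 350 = 350
  stock rod 3: 350 = 350
  stock rod 4: 325 + 75 = 400
  stock rod 5: 325 = 325
  stock rod 6: 325 = 325
  stock rod 7: 325 = 325
  stock rod 8: 300 + 100 = 400
  stock rod 9: 250 = 250
  stock rod 10: 175 = 175
No arrangement into 9 stock rods stays within capacity, so 10 is optimal.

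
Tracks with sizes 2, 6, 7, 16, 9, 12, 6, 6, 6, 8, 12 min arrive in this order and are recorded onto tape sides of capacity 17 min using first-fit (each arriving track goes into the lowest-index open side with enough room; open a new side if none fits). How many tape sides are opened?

7

  2 → side 1 (new)  [load 2/17]
  6 → side 1  [load 8/17]
  7 → side 1  [load 15/17]
  16 → side 2 (new)  [load 16/17]
  9 → side 3 (new)  [load 9/17]
  12 → side 4 (new)  [load 12/17]
  6 → side 3  [load 15/17]
  6 → side 5 (new)  [load 6/17]
  6 → side 5  [load 12/17]
  8 → side 6 (new)  [load 8/17]
  12 → side 7 (new)  [load 12/17]
7 tape sides opened.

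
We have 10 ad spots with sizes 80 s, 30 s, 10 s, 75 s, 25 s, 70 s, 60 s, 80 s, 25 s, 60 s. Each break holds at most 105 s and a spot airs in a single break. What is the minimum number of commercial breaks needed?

Total = 80 + 80 + 75 + 70 + 60 + 60 + 30 + 25 + 25 + 10 = 515 s.
Lower bound: ⌈515/105⌉ = 5 commercial breaks.
Also, 6 ad spots each exceed 105/2 s, and no two of those can share a break, so at least 6 commercial breaks are needed.
A packing using 6 commercial breaks:
  break 1: 80 + 25 = 105
  break 2: 80 + 25 = 105
  break 3: 75 + 30 = 105
  break 4: 70 + 10 = 80
  break 5: 60 = 60
  break 6: 60 = 60
This matches the lower bound, so 6 is optimal.

6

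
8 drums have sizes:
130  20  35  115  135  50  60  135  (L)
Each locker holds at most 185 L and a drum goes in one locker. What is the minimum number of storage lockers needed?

4

Total = 135 + 135 + 130 + 115 + 60 + 50 + 35 + 20 = 680 L.
Lower bound: ⌈680/185⌉ = 4 storage lockers.
A packing using 4 storage lockers:
  locker 1: 135 + 50 = 185
  locker 2: 135 + 35 = 170
  locker 3: 130 + 20 = 150
  locker 4: 115 + 60 = 175
This matches the lower bound, so 4 is optimal.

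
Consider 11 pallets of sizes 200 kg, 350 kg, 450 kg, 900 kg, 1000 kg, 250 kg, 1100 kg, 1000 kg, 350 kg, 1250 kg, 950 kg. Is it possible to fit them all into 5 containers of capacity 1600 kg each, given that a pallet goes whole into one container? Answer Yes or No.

No

Total = 7800 kg; ⌈7800/1600⌉ = 5.
6 pallets each exceed half the capacity and cannot share a container, forcing at least 6 containers.
At least 6 containers are required, but only 5 are allowed.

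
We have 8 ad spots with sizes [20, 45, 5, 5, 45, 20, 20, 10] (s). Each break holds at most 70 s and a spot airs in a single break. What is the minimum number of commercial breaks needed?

3

Total = 45 + 45 + 20 + 20 + 20 + 10 + 5 + 5 = 170 s.
Lower bound: ⌈170/70⌉ = 3 commercial breaks.
A packing using 3 commercial breaks:
  break 1: 45 + 20 + 5 = 70
  break 2: 45 + 20 + 5 = 70
  break 3: 20 + 10 = 30
This matches the lower bound, so 3 is optimal.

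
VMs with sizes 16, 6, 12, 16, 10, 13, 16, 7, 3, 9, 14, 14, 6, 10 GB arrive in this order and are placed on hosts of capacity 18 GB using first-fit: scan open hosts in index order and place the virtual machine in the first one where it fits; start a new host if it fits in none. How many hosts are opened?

  16 → host 1 (new)  [load 16/18]
  6 → host 2 (new)  [load 6/18]
  12 → host 2  [load 18/18]
  16 → host 3 (new)  [load 16/18]
  10 → host 4 (new)  [load 10/18]
  13 → host 5 (new)  [load 13/18]
  16 → host 6 (new)  [load 16/18]
  7 → host 4  [load 17/18]
  3 → host 5  [load 16/18]
  9 → host 7 (new)  [load 9/18]
  14 → host 8 (new)  [load 14/18]
  14 → host 9 (new)  [load 14/18]
  6 → host 7  [load 15/18]
  10 → host 10 (new)  [load 10/18]
10 hosts opened.

10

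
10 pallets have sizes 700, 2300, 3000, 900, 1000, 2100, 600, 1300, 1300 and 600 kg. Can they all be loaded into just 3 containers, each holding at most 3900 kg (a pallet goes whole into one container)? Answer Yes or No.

Total = 13800 kg; ⌈13800/3900⌉ = 4.
At least 4 containers are required, but only 3 are allowed.

No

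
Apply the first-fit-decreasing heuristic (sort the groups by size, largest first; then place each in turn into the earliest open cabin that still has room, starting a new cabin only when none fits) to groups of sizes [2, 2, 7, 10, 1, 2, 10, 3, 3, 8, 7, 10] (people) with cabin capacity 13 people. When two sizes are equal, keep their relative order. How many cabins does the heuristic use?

6

Sorted descending: 10, 10, 10, 8, 7, 7, 3, 3, 2, 2, 2, 1.
  10 → cabin 1 (new)  [load 10/13]
  10 → cabin 2 (new)  [load 10/13]
  10 → cabin 3 (new)  [load 10/13]
  8 → cabin 4 (new)  [load 8/13]
  7 → cabin 5 (new)  [load 7/13]
  7 → cabin 6 (new)  [load 7/13]
  3 → cabin 1  [load 13/13]
  3 → cabin 2  [load 13/13]
  2 → cabin 3  [load 12/13]
  2 → cabin 4  [load 10/13]
  2 → cabin 4  [load 12/13]
  1 → cabin 3  [load 13/13]
6 cabins opened.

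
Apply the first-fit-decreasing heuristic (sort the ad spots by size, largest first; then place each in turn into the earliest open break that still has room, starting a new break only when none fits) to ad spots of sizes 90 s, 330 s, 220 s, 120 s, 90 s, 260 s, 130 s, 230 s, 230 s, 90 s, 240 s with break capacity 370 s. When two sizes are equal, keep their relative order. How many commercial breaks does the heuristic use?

Sorted descending: 330, 260, 240, 230, 230, 220, 130, 120, 90, 90, 90.
  330 → break 1 (new)  [load 330/370]
  260 → break 2 (new)  [load 260/370]
  240 → break 3 (new)  [load 240/370]
  230 → break 4 (new)  [load 230/370]
  230 → break 5 (new)  [load 230/370]
  220 → break 6 (new)  [load 220/370]
  130 → break 3  [load 370/370]
  120 → break 4  [load 350/370]
  90 → break 2  [load 350/370]
  90 → break 5  [load 320/370]
  90 → break 6  [load 310/370]
6 commercial breaks opened.

6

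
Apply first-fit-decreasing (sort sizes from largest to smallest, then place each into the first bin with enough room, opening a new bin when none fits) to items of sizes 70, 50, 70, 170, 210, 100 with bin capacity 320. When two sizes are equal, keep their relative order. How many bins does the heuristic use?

Sorted descending: 210, 170, 100, 70, 70, 50.
  210 → bin 1 (new)  [load 210/320]
  170 → bin 2 (new)  [load 170/320]
  100 → bin 1  [load 310/320]
  70 → bin 2  [load 240/320]
  70 → bin 2  [load 310/320]
  50 → bin 3 (new)  [load 50/320]
3 bins opened.

3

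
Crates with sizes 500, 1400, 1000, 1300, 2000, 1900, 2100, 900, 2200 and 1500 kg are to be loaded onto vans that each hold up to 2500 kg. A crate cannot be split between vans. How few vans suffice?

7

Total = 2200 + 2100 + 2000 + 1900 + 1500 + 1400 + 1300 + 1000 + 900 + 500 = 14800 kg.
Lower bound: ⌈14800/2500⌉ = 6 vans.
Also, 7 crates each exceed 1250 kg, and no two of those can share a van, so at least 7 vans are needed.
A packing using 7 vans:
  van 1: 2200 = 2200
  van 2: 2100 = 2100
  van 3: 2000 + 500 = 2500
  van 4: 1900 = 1900
  van 5: 1500 + 1000 = 2500
  van 6: 1400 + 900 = 2300
  van 7: 1300 = 1300
This matches the lower bound, so 7 is optimal.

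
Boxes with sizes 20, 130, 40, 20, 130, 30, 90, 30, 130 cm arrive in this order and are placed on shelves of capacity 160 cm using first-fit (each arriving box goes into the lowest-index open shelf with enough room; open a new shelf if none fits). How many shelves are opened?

  20 → shelf 1 (new)  [load 20/160]
  130 → shelf 1  [load 150/160]
  40 → shelf 2 (new)  [load 40/160]
  20 → shelf 2  [load 60/160]
  130 → shelf 3 (new)  [load 130/160]
  30 → shelf 2  [load 90/160]
  90 → shelf 4 (new)  [load 90/160]
  30 → shelf 2  [load 120/160]
  130 → shelf 5 (new)  [load 130/160]
5 shelves opened.

5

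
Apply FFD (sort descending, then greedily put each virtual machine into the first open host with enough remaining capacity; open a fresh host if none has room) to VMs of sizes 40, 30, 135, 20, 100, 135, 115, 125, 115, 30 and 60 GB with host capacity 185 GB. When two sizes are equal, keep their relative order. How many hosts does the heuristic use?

6

Sorted descending: 135, 135, 125, 115, 115, 100, 60, 40, 30, 30, 20.
  135 → host 1 (new)  [load 135/185]
  135 → host 2 (new)  [load 135/185]
  125 → host 3 (new)  [load 125/185]
  115 → host 4 (new)  [load 115/185]
  115 → host 5 (new)  [load 115/185]
  100 → host 6 (new)  [load 100/185]
  60 → host 3  [load 185/185]
  40 → host 1  [load 175/185]
  30 → host 2  [load 165/185]
  30 → host 4  [load 145/185]
  20 → host 2  [load 185/185]
6 hosts opened.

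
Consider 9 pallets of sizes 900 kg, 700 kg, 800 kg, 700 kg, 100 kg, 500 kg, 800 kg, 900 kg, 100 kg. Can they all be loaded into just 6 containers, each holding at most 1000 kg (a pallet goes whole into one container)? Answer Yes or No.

Total = 5500 kg; ⌈5500/1000⌉ = 6.
The bound of 6 does not rule out 6, but exhaustive search shows no assignment into 6 containers of capacity 1000 kg exists — the minimum is 7.

No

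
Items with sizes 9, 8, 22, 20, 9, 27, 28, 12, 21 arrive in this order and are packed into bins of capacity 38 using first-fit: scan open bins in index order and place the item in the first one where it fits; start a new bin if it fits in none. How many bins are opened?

5

  9 → bin 1 (new)  [load 9/38]
  8 → bin 1  [load 17/38]
  22 → bin 2 (new)  [load 22/38]
  20 → bin 1  [load 37/38]
  9 → bin 2  [load 31/38]
  27 → bin 3 (new)  [load 27/38]
  28 → bin 4 (new)  [load 28/38]
  12 → bin 5 (new)  [load 12/38]
  21 → bin 5  [load 33/38]
5 bins opened.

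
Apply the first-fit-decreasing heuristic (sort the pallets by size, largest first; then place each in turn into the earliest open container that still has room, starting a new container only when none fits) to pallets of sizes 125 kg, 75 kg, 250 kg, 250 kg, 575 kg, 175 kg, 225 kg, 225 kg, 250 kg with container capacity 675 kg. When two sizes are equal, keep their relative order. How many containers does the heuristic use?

4

Sorted descending: 575, 250, 250, 250, 225, 225, 175, 125, 75.
  575 → container 1 (new)  [load 575/675]
  250 → container 2 (new)  [load 250/675]
  250 → container 2  [load 500/675]
  250 → container 3 (new)  [load 250/675]
  225 → container 3  [load 475/675]
  225 → container 4 (new)  [load 225/675]
  175 → container 2  [load 675/675]
  125 → container 3  [load 600/675]
  75 → container 1  [load 650/675]
4 containers opened.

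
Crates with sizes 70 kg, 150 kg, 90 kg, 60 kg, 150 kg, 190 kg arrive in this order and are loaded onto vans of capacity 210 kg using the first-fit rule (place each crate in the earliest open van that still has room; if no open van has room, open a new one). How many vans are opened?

  70 → van 1 (new)  [load 70/210]
  150 → van 2 (new)  [load 150/210]
  90 → van 1  [load 160/210]
  60 → van 2  [load 210/210]
  150 → van 3 (new)  [load 150/210]
  190 → van 4 (new)  [load 190/210]
4 vans opened.

4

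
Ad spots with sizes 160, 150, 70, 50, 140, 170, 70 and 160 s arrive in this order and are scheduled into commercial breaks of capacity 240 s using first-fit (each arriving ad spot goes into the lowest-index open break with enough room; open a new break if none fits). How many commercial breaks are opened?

5

  160 → break 1 (new)  [load 160/240]
  150 → break 2 (new)  [load 150/240]
  70 → break 1  [load 230/240]
  50 → break 2  [load 200/240]
  140 → break 3 (new)  [load 140/240]
  170 → break 4 (new)  [load 170/240]
  70 → break 3  [load 210/240]
  160 → break 5 (new)  [load 160/240]
5 commercial breaks opened.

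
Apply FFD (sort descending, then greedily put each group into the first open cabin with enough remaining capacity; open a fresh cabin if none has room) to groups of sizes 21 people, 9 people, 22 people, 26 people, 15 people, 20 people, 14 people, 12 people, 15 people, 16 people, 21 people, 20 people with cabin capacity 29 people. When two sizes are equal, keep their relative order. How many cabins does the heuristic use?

Sorted descending: 26, 22, 21, 21, 20, 20, 16, 15, 15, 14, 12, 9.
  26 → cabin 1 (new)  [load 26/29]
  22 → cabin 2 (new)  [load 22/29]
  21 → cabin 3 (new)  [load 21/29]
  21 → cabin 4 (new)  [load 21/29]
  20 → cabin 5 (new)  [load 20/29]
  20 → cabin 6 (new)  [load 20/29]
  16 → cabin 7 (new)  [load 16/29]
  15 → cabin 8 (new)  [load 15/29]
  15 → cabin 9 (new)  [load 15/29]
  14 → cabin 8  [load 29/29]
  12 → cabin 7  [load 28/29]
  9 → cabin 5  [load 29/29]
9 cabins opened.

9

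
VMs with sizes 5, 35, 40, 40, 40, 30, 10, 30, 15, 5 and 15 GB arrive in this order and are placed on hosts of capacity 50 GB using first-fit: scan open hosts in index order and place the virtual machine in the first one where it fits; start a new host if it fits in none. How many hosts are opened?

6

  5 → host 1 (new)  [load 5/50]
  35 → host 1  [load 40/50]
  40 → host 2 (new)  [load 40/50]
  40 → host 3 (new)  [load 40/50]
  40 → host 4 (new)  [load 40/50]
  30 → host 5 (new)  [load 30/50]
  10 → host 1  [load 50/50]
  30 → host 6 (new)  [load 30/50]
  15 → host 5  [load 45/50]
  5 → host 2  [load 45/50]
  15 → host 6  [load 45/50]
6 hosts opened.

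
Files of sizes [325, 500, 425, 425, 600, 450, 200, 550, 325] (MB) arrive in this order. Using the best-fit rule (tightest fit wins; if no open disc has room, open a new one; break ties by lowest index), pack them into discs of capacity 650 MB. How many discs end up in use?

7

  325 → disc 1 (new)  [load 325/650]
  500 → disc 2 (new)  [load 500/650]
  425 → disc 3 (new)  [load 425/650]
  425 → disc 4 (new)  [load 425/650]
  600 → disc 5 (new)  [load 600/650]
  450 → disc 6 (new)  [load 450/650]
  200 → disc 6  [load 650/650]
  550 → disc 7 (new)  [load 550/650]
  325 → disc 1  [load 650/650]
7 discs opened.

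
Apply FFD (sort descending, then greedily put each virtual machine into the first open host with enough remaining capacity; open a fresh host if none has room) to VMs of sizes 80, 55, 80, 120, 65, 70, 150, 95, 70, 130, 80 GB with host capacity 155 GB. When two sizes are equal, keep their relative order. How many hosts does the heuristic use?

Sorted descending: 150, 130, 120, 95, 80, 80, 80, 70, 70, 65, 55.
  150 → host 1 (new)  [load 150/155]
  130 → host 2 (new)  [load 130/155]
  120 → host 3 (new)  [load 120/155]
  95 → host 4 (new)  [load 95/155]
  80 → host 5 (new)  [load 80/155]
  80 → host 6 (new)  [load 80/155]
  80 → host 7 (new)  [load 80/155]
  70 → host 5  [load 150/155]
  70 → host 6  [load 150/155]
  65 → host 7  [load 145/155]
  55 → host 4  [load 150/155]
7 hosts opened.

7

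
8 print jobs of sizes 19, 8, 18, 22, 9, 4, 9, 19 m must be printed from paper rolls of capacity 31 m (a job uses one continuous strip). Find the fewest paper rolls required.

Total = 22 + 19 + 19 + 18 + 9 + 9 + 8 + 4 = 108 m.
Lower bound: ⌈108/31⌉ = 4 paper rolls.
A packing using 4 paper rolls:
  roll 1: 22 + 9 = 31
  roll 2: 19 + 9 = 28
  roll 3: 19 + 8 + 4 = 31
  roll 4: 18 = 18
This matches the lower bound, so 4 is optimal.

4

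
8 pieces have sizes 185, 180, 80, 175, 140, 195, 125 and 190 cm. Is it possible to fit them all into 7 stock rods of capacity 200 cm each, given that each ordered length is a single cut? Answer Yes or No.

No

Total = 1270 cm; ⌈1270/200⌉ = 7.
The bound of 7 does not rule out 7, but exhaustive search shows no assignment into 7 stock rods of capacity 200 cm exists — the minimum is 8.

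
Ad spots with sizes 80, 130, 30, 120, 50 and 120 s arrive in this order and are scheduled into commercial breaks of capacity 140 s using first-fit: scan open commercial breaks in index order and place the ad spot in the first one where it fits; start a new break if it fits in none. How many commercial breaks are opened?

5

  80 → break 1 (new)  [load 80/140]
  130 → break 2 (new)  [load 130/140]
  30 → break 1  [load 110/140]
  120 → break 3 (new)  [load 120/140]
  50 → break 4 (new)  [load 50/140]
  120 → break 5 (new)  [load 120/140]
5 commercial breaks opened.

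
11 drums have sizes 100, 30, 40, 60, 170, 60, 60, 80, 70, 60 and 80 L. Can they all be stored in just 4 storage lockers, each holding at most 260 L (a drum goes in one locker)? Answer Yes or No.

Yes

A valid assignment using 4 storage lockers:
  locker 1: 170 + 80 = 250
  locker 2: 100 + 80 + 70 = 250
  locker 3: 60 + 60 + 60 + 60 = 240
  locker 4: 40 + 30 = 70
Every load is within 260 L, so 4 storage lockers suffice.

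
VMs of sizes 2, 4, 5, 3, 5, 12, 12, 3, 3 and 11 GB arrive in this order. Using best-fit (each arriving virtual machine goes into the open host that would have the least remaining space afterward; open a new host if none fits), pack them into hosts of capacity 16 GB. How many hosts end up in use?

  2 → host 1 (new)  [load 2/16]
  4 → host 1  [load 6/16]
  5 → host 1  [load 11/16]
  3 → host 1  [load 14/16]
  5 → host 2 (new)  [load 5/16]
  12 → host 3 (new)  [load 12/16]
  12 → host 4 (new)  [load 12/16]
  3 → host 3  [load 15/16]
  3 → host 4  [load 15/16]
  11 → host 2  [load 16/16]
4 hosts opened.

4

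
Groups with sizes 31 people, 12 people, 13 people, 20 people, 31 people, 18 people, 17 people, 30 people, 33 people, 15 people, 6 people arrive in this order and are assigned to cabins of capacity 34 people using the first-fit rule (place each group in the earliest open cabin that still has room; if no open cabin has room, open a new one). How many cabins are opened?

8

  31 → cabin 1 (new)  [load 31/34]
  12 → cabin 2 (new)  [load 12/34]
  13 → cabin 2  [load 25/34]
  20 → cabin 3 (new)  [load 20/34]
  31 → cabin 4 (new)  [load 31/34]
  18 → cabin 5 (new)  [load 18/34]
  17 → cabin 6 (new)  [load 17/34]
  30 → cabin 7 (new)  [load 30/34]
  33 → cabin 8 (new)  [load 33/34]
  15 → cabin 5  [load 33/34]
  6 → cabin 2  [load 31/34]
8 cabins opened.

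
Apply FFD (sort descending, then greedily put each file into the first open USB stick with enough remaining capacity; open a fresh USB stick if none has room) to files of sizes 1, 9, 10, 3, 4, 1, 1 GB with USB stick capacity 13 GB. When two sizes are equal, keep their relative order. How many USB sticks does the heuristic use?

Sorted descending: 10, 9, 4, 3, 1, 1, 1.
  10 → USB stick 1 (new)  [load 10/13]
  9 → USB stick 2 (new)  [load 9/13]
  4 → USB stick 2  [load 13/13]
  3 → USB stick 1  [load 13/13]
  1 → USB stick 3 (new)  [load 1/13]
  1 → USB stick 3  [load 2/13]
  1 → USB stick 3  [load 3/13]
3 USB sticks opened.

3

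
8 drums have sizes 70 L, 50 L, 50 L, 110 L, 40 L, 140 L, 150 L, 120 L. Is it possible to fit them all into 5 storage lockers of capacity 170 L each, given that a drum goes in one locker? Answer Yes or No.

A valid assignment using 5 storage lockers:
  locker 1: 150 = 150
  locker 2: 140 = 140
  locker 3: 120 + 50 = 170
  locker 4: 110 + 50 = 160
  locker 5: 70 + 40 = 110
Every load is within 170 L, so 5 storage lockers suffice.

Yes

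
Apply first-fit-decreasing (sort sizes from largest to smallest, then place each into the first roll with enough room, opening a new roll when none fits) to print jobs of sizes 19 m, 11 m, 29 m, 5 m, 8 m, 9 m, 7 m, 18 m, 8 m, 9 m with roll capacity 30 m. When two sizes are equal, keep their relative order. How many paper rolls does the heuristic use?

Sorted descending: 29, 19, 18, 11, 9, 9, 8, 8, 7, 5.
  29 → roll 1 (new)  [load 29/30]
  19 → roll 2 (new)  [load 19/30]
  18 → roll 3 (new)  [load 18/30]
  11 → roll 2  [load 30/30]
  9 → roll 3  [load 27/30]
  9 → roll 4 (new)  [load 9/30]
  8 → roll 4  [load 17/30]
  8 → roll 4  [load 25/30]
  7 → roll 5 (new)  [load 7/30]
  5 → roll 4  [load 30/30]
5 paper rolls opened.

5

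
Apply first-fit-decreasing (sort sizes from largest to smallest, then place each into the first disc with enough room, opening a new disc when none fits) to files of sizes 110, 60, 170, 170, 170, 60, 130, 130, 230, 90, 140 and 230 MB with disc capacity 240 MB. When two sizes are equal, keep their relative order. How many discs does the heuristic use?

Sorted descending: 230, 230, 170, 170, 170, 140, 130, 130, 110, 90, 60, 60.
  230 → disc 1 (new)  [load 230/240]
  230 → disc 2 (new)  [load 230/240]
  170 → disc 3 (new)  [load 170/240]
  170 → disc 4 (new)  [load 170/240]
  170 → disc 5 (new)  [load 170/240]
  140 → disc 6 (new)  [load 140/240]
  130 → disc 7 (new)  [load 130/240]
  130 → disc 8 (new)  [load 130/240]
  110 → disc 7  [load 240/240]
  90 → disc 6  [load 230/240]
  60 → disc 3  [load 230/240]
  60 → disc 4  [load 230/240]
8 discs opened.

8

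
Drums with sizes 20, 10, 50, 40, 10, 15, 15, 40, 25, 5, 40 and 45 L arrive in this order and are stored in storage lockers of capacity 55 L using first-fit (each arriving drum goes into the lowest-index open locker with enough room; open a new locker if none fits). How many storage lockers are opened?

7

  20 → locker 1 (new)  [load 20/55]
  10 → locker 1  [load 30/55]
  50 → locker 2 (new)  [load 50/55]
  40 → locker 3 (new)  [load 40/55]
  10 → locker 1  [load 40/55]
  15 → locker 1  [load 55/55]
  15 → locker 3  [load 55/55]
  40 → locker 4 (new)  [load 40/55]
  25 → locker 5 (new)  [load 25/55]
  5 → locker 2  [load 55/55]
  40 → locker 6 (new)  [load 40/55]
  45 → locker 7 (new)  [load 45/55]
7 storage lockers opened.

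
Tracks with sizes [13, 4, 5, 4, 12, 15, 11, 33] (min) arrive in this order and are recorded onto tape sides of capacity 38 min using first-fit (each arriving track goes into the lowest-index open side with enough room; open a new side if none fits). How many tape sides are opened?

  13 → side 1 (new)  [load 13/38]
  4 → side 1  [load 17/38]
  5 → side 1  [load 22/38]
  4 → side 1  [load 26/38]
  12 → side 1  [load 38/38]
  15 → side 2 (new)  [load 15/38]
  11 → side 2  [load 26/38]
  33 → side 3 (new)  [load 33/38]
3 tape sides opened.

3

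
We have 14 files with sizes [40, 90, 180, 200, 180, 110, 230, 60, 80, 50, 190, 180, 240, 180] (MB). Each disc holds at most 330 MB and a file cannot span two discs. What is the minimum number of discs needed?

Total = 240 + 230 + 200 + 190 + 180 + 180 + 180 + 180 + 110 + 90 + 80 + 60 + 50 + 40 = 2010 MB.
Lower bound: ⌈2010/330⌉ = 7 discs.
Also, 8 files each exceed 165 MB, and no two of those can share a disc, so at least 8 discs are needed.
A packing using 8 discs:
  disc 1: 240 + 90 = 330
  disc 2: 230 + 80 = 310
  disc 3: 200 + 110 = 310
  disc 4: 190 + 60 + 50 = 300
  disc 5: 180 + 40 = 220
  disc 6: 180 = 180
  disc 7: 180 = 180
  disc 8: 180 = 180
This matches the lower bound, so 8 is optimal.

8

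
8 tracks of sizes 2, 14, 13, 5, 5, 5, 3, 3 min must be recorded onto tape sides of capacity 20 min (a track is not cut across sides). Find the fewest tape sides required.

Total = 14 + 13 + 5 + 5 + 5 + 3 + 3 + 2 = 50 min.
Lower bound: ⌈50/20⌉ = 3 tape sides.
A packing using 3 tape sides:
  side 1: 14 + 5 = 19
  side 2: 13 + 5 + 2 = 20
  side 3: 5 + 3 + 3 = 11
This matches the lower bound, so 3 is optimal.

3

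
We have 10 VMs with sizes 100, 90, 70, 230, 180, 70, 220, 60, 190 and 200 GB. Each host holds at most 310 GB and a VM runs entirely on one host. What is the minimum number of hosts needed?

5

Total = 230 + 220 + 200 + 190 + 180 + 100 + 90 + 70 + 70 + 60 = 1410 GB.
Lower bound: ⌈1410/310⌉ = 5 hosts.
A packing using 5 hosts:
  host 1: 230 + 70 = 300
  host 2: 220 + 90 = 310
  host 3: 200 + 100 = 300
  host 4: 190 + 70 = 260
  host 5: 180 + 60 = 240
This matches the lower bound, so 5 is optimal.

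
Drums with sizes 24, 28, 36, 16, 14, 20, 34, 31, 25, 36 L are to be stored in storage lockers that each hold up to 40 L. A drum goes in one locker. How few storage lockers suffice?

Total = 36 + 36 + 34 + 31 + 28 + 25 + 24 + 20 + 16 + 14 = 264 L.
Lower bound: ⌈264/40⌉ = 7 storage lockers.
A packing using 8 storage lockers:
  locker 1: 36 = 36
  locker 2: 36 = 36
  locker 3: 34 = 34
  locker 4: 31 = 31
  locker 5: 28 = 28
  locker 6: 25 + 14 = 39
  locker 7: 24 + 16 = 40
  locker 8: 20 = 20
No arrangement into 7 storage lockers stays within capacity, so 8 is optimal.

8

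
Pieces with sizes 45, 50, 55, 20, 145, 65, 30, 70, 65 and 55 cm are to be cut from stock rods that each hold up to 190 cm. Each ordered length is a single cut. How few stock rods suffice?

Total = 145 + 70 + 65 + 65 + 55 + 55 + 50 + 45 + 30 + 20 = 600 cm.
Lower bound: ⌈600/190⌉ = 4 stock rods.
A packing using 4 stock rods:
  stock rod 1: 145 + 45 = 190
  stock rod 2: 70 + 65 + 55 = 190
  stock rod 3: 65 + 55 + 50 + 20 = 190
  stock rod 4: 30 = 30
This matches the lower bound, so 4 is optimal.

4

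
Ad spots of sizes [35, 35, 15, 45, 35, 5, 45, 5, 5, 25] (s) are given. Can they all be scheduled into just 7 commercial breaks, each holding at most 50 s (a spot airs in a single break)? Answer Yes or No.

A valid assignment using 6 commercial breaks:
  break 1: 45 + 5 = 50
  break 2: 45 + 5 = 50
  break 3: 35 + 15 = 50
  break 4: 35 + 5 = 40
  break 5: 35 = 35
  break 6: 25 = 25
That uses only 6 ≤ 7, so 7 commercial breaks are enough.

Yes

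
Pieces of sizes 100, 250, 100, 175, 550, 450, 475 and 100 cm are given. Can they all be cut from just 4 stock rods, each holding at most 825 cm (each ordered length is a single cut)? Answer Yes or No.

A valid assignment using 3 stock rods:
  stock rod 1: 550 + 250 = 800
  stock rod 2: 475 + 175 + 100 = 750
  stock rod 3: 450 + 100 + 100 = 650
That uses only 3 ≤ 4, so 4 stock rods are enough.

Yes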